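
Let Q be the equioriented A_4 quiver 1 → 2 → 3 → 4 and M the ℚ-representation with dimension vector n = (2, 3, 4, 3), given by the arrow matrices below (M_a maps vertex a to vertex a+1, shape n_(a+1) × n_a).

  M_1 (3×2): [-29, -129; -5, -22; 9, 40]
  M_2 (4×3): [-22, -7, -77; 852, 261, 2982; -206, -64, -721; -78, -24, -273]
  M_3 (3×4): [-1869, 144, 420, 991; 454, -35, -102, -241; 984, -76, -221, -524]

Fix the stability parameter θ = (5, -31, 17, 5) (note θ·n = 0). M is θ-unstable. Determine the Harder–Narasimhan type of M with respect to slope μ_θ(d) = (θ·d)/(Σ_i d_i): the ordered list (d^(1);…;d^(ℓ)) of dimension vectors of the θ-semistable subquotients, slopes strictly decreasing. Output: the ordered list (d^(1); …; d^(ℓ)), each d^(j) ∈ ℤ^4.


Via rank(M_{q-1}∘⋯∘M_p): M ≅ I[1,2], I[1,4], I[2,4], I[3,3], I[3,4].
μ_θ-semistable layers: μ^(1)=17; μ^(2)=11; μ^(3)=-13; μ^(4)=-31

((0, 0, 1, 0); (0, 0, 3, 3); (2, 2, 0, 0); (0, 1, 0, 0))


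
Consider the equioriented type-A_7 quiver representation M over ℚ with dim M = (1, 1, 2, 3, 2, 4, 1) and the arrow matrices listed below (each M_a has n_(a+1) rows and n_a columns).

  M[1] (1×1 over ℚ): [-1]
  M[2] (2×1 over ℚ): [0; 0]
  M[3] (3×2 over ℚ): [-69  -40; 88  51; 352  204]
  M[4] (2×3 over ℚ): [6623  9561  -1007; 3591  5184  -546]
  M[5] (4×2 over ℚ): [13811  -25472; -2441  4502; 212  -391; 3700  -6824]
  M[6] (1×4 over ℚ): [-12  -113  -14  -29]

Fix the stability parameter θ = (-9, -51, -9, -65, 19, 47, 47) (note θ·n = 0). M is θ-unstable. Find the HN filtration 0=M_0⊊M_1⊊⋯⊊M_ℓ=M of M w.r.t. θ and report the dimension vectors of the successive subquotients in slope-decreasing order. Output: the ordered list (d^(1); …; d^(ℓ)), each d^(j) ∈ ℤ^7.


Via rank(M_{q-1}∘⋯∘M_p): M ≅ I[1,2], I[3,6], I[3,7], I[4,4], I[6,6]^2.
μ_θ-semistable layers: μ^(1)=47; μ^(2)=19; μ^(3)=-30; μ^(4)=-37; μ^(5)=-65

((0, 0, 0, 0, 0, 4, 1); (0, 0, 0, 0, 2, 0, 0); (1, 1, 0, 0, 0, 0, 0); (0, 0, 2, 2, 0, 0, 0); (0, 0, 0, 1, 0, 0, 0))


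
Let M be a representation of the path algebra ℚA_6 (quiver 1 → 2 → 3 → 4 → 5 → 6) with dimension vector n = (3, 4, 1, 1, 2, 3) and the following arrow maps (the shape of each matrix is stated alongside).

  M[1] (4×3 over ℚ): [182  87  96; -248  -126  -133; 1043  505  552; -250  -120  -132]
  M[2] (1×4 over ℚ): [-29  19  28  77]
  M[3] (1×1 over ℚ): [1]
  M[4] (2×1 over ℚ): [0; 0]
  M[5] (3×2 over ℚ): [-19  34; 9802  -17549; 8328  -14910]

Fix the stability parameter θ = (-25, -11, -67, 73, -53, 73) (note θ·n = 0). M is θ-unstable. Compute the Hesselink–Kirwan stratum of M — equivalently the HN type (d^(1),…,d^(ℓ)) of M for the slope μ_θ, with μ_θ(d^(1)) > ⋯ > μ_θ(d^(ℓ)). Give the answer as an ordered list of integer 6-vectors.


Via rank(M_{q-1}∘⋯∘M_p): M ≅ I[1,2]^2, I[1,4], I[2,2], I[5,6]^2, I[6,6].
μ_θ-semistable layers: μ^(1)=73; μ^(2)=-11; μ^(3)=-25; μ^(4)=-103/3; μ^(5)=-53

((0, 0, 0, 1, 0, 3); (0, 3, 0, 0, 0, 0); (2, 0, 0, 0, 0, 0); (1, 1, 1, 0, 0, 0); (0, 0, 0, 0, 2, 0))


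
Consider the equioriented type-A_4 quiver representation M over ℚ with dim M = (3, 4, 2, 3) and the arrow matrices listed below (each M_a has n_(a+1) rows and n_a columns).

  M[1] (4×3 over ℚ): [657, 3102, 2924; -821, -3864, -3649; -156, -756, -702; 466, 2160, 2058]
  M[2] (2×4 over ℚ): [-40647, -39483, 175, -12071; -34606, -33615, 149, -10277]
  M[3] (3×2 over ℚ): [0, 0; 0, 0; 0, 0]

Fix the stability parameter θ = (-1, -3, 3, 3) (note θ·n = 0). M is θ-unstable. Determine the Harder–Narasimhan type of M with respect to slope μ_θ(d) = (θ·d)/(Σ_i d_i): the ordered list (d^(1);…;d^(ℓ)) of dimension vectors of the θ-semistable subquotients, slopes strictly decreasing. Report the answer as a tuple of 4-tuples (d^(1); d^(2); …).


Via rank(M_{q-1}∘⋯∘M_p): M ≅ I[1,1], I[1,3]^2, I[2,2]^2, I[4,4]^3.
μ_θ-semistable layers: μ^(1)=3; μ^(2)=-1; μ^(3)=-2; μ^(4)=-3

((0, 0, 2, 3); (1, 0, 0, 0); (2, 2, 0, 0); (0, 2, 0, 0))


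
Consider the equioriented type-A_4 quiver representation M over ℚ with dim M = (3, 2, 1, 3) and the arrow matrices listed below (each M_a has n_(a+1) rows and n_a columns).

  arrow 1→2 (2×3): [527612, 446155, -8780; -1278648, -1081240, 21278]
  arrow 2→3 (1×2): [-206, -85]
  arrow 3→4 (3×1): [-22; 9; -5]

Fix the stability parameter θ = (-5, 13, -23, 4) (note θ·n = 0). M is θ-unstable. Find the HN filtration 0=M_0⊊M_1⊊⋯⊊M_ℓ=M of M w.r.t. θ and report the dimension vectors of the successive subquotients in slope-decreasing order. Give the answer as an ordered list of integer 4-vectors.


Via rank(M_{q-1}∘⋯∘M_p): M ≅ I[1,1], I[1,2], I[1,4], I[4,4]^2.
μ_θ-semistable layers: μ^(1)=13; μ^(2)=4; μ^(3)=-5

((0, 1, 0, 0); (0, 0, 0, 3); (3, 1, 1, 0))


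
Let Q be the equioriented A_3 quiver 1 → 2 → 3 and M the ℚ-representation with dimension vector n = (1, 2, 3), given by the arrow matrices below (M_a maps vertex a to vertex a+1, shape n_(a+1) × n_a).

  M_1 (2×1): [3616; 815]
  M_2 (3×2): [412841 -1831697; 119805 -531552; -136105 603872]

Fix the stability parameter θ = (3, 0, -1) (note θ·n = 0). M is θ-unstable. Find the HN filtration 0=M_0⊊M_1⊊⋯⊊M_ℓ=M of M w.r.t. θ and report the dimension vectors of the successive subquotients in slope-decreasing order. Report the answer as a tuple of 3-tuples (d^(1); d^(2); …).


Via rank(M_{q-1}∘⋯∘M_p): M ≅ I[1,3], I[2,3], I[3,3].
μ_θ-semistable layers: μ^(1)=2/3; μ^(2)=-1/2; μ^(3)=-1

((1, 1, 1); (0, 1, 1); (0, 0, 1))


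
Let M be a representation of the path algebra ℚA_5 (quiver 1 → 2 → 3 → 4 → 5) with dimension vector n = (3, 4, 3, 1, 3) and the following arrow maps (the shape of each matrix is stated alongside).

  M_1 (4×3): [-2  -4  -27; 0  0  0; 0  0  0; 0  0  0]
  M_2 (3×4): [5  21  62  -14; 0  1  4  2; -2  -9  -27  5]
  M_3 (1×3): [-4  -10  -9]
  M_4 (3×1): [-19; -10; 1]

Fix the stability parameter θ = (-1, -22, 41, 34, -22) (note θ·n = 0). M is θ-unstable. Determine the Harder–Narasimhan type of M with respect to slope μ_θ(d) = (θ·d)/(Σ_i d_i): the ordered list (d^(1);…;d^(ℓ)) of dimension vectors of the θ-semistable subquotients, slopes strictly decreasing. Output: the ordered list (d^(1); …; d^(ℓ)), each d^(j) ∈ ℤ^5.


Via rank(M_{q-1}∘⋯∘M_p): M ≅ I[1,1]^2, I[1,5], I[2,2], I[2,3]^2, I[5,5]^2.
μ_θ-semistable layers: μ^(1)=41; μ^(2)=53/3; μ^(3)=-1; μ^(4)=-23/2; μ^(5)=-22

((0, 0, 2, 0, 0); (0, 0, 1, 1, 1); (2, 0, 0, 0, 0); (1, 1, 0, 0, 0); (0, 3, 0, 0, 2))


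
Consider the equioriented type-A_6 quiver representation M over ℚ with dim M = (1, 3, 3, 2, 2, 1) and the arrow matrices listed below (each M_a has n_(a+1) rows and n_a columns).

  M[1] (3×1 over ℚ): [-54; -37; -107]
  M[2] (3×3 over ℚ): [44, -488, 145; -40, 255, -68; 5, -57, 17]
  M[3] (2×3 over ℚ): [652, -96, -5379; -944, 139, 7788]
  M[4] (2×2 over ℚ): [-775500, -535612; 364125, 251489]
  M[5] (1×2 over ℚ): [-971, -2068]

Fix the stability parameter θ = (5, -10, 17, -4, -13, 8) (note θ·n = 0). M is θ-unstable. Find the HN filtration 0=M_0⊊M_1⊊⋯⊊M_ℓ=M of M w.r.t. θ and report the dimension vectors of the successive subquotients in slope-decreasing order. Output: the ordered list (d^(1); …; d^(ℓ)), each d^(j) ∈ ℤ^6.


Barcode: M ≅ I[1,5], I[2,3], I[2,4], I[5,6]. HN layers by μ_θ (7 steps, strictly decreasing):
  μ^(1)=17; μ^(2)=8; μ^(3)=13/2; μ^(4)=0; μ^(5)=-5/2; μ^(6)=-10; μ^(7)=-13

((0, 0, 1, 0, 0, 0); (0, 0, 0, 0, 0, 1); (0, 0, 1, 1, 0, 0); (0, 0, 1, 1, 1, 0); (1, 1, 0, 0, 0, 0); (0, 2, 0, 0, 0, 0); (0, 0, 0, 0, 1, 0))


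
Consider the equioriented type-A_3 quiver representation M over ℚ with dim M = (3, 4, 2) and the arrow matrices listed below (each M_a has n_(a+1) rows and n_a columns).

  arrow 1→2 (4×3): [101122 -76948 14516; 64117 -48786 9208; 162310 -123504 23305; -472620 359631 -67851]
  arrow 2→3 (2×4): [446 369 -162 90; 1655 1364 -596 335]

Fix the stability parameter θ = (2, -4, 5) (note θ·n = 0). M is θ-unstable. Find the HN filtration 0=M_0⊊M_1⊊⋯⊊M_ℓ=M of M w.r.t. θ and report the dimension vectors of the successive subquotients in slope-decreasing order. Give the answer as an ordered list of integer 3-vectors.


Via rank(M_{q-1}∘⋯∘M_p): M ≅ I[1,2], I[1,3]^2, I[2,2].
μ_θ-semistable layers: μ^(1)=5; μ^(2)=-1; μ^(3)=-4

((0, 0, 2); (3, 3, 0); (0, 1, 0))


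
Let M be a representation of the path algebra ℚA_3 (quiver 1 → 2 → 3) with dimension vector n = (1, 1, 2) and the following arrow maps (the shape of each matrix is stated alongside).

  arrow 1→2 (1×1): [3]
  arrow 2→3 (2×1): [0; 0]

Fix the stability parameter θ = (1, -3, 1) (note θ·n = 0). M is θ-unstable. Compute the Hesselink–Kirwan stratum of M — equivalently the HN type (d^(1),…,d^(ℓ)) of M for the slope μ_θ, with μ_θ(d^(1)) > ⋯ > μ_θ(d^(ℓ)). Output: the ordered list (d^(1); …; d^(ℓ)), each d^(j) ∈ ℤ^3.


Via rank(M_{q-1}∘⋯∘M_p): M ≅ I[1,2], I[3,3]^2.
μ_θ-semistable layers: μ^(1)=1; μ^(2)=-1

((0, 0, 2); (1, 1, 0))


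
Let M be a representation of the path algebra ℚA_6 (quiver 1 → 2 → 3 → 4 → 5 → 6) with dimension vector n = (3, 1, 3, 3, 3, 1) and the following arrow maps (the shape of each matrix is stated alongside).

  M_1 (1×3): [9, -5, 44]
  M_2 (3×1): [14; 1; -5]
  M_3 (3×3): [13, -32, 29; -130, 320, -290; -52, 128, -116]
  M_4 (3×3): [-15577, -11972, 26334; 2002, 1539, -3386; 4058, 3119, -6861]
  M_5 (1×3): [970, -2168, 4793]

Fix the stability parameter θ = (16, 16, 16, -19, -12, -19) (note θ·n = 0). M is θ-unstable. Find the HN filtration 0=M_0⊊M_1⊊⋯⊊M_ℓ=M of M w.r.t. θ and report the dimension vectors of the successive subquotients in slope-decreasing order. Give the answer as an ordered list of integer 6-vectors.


Interval decomposition of M: I[1,1]^2, I[1,6], I[3,3]^2, I[4,5]^2.
HN type (ℓ=4): μ^(1)=16; μ^(2)=-1/3; μ^(3)=-12; μ^(4)=-19

((2, 0, 2, 0, 0, 0); (1, 1, 1, 1, 1, 1); (0, 0, 0, 0, 2, 0); (0, 0, 0, 2, 0, 0))


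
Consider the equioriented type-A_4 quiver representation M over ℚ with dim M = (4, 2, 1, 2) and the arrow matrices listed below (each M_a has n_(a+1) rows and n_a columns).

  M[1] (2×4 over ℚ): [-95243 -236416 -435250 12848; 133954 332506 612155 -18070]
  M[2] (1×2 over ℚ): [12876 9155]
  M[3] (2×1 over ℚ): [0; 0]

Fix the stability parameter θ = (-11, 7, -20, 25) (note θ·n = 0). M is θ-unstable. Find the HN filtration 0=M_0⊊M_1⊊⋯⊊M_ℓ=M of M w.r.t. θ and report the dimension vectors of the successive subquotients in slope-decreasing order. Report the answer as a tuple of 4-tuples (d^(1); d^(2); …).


Barcode: M ≅ I[1,1]^2, I[1,2], I[1,3], I[4,4]^2. HN layers by μ_θ (4 steps, strictly decreasing):
  μ^(1)=25; μ^(2)=7; μ^(3)=-13/2; μ^(4)=-11

((0, 0, 0, 2); (0, 1, 0, 0); (0, 1, 1, 0); (4, 0, 0, 0))


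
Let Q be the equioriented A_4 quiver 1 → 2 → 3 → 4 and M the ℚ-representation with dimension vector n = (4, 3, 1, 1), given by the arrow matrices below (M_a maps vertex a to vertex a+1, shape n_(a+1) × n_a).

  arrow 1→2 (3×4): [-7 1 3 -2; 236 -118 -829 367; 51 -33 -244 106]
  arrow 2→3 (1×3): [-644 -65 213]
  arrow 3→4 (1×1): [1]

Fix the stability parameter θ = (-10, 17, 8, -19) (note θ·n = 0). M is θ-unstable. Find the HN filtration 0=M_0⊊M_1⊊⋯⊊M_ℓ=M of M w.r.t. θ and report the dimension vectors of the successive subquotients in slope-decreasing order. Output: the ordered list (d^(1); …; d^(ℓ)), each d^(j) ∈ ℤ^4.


Interval decomposition of M: I[1,1], I[1,2]^2, I[1,4].
HN type (ℓ=3): μ^(1)=17; μ^(2)=2; μ^(3)=-10

((0, 2, 0, 0); (0, 1, 1, 1); (4, 0, 0, 0))


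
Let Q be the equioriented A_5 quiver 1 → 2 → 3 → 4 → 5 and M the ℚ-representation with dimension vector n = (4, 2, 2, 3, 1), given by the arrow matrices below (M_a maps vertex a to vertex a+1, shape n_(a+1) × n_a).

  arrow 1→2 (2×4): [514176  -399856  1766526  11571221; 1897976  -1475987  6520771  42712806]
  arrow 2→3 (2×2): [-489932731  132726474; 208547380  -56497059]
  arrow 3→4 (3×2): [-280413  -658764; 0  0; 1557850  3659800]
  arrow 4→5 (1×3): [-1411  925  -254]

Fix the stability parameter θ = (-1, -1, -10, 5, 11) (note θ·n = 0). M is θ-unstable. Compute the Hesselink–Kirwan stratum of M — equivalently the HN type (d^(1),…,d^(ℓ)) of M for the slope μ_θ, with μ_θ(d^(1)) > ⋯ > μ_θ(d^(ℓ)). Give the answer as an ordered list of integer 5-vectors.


Via rank(M_{q-1}∘⋯∘M_p): M ≅ I[1,1]^2, I[1,3], I[1,5], I[4,4]^2.
μ_θ-semistable layers: μ^(1)=11; μ^(2)=5; μ^(3)=-1; μ^(4)=-4

((0, 0, 0, 0, 1); (0, 0, 0, 3, 0); (2, 0, 0, 0, 0); (2, 2, 2, 0, 0))


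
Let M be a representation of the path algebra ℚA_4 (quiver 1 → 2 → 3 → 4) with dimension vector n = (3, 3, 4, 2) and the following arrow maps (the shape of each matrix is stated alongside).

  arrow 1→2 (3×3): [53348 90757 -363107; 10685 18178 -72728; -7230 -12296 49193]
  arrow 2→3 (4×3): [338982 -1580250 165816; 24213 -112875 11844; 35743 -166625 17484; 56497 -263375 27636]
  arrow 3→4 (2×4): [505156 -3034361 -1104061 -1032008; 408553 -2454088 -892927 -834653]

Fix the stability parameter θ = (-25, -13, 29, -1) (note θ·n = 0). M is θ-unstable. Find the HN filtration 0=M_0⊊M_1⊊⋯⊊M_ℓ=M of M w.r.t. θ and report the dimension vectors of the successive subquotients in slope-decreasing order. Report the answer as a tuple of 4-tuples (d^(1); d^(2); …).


Interval decomposition of M: I[1,2]^2, I[1,3], I[3,3], I[3,4]^2.
HN type (ℓ=4): μ^(1)=29; μ^(2)=14; μ^(3)=-13; μ^(4)=-25

((0, 0, 2, 0); (0, 0, 2, 2); (0, 3, 0, 0); (3, 0, 0, 0))


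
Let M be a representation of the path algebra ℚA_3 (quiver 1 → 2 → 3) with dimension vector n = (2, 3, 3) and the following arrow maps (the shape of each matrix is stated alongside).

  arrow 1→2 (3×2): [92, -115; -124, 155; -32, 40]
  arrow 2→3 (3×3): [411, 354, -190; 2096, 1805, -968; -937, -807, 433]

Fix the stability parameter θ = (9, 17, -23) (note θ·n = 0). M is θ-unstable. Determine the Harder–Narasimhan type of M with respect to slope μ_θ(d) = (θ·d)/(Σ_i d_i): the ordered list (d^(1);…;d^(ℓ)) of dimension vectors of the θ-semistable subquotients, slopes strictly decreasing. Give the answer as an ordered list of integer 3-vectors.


Barcode: M ≅ I[1,1], I[1,3], I[2,3]^2. HN layers by μ_θ (3 steps, strictly decreasing):
  μ^(1)=9; μ^(2)=1; μ^(3)=-3

((1, 0, 0); (1, 1, 1); (0, 2, 2))


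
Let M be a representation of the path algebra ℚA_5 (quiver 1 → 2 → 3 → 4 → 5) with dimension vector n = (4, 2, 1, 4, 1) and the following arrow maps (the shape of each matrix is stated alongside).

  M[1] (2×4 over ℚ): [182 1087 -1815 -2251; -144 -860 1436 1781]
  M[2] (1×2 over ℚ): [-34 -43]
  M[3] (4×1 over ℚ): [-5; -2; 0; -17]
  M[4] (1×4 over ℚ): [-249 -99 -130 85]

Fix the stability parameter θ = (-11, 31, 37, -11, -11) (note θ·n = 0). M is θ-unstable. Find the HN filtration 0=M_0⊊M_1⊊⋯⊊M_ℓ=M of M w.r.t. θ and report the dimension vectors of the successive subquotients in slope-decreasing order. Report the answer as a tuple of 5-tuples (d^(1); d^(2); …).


Interval decomposition of M: I[1,1]^2, I[1,2], I[1,5], I[4,4]^3.
HN type (ℓ=3): μ^(1)=31; μ^(2)=23/2; μ^(3)=-11

((0, 1, 0, 0, 0); (0, 1, 1, 1, 1); (4, 0, 0, 3, 0))


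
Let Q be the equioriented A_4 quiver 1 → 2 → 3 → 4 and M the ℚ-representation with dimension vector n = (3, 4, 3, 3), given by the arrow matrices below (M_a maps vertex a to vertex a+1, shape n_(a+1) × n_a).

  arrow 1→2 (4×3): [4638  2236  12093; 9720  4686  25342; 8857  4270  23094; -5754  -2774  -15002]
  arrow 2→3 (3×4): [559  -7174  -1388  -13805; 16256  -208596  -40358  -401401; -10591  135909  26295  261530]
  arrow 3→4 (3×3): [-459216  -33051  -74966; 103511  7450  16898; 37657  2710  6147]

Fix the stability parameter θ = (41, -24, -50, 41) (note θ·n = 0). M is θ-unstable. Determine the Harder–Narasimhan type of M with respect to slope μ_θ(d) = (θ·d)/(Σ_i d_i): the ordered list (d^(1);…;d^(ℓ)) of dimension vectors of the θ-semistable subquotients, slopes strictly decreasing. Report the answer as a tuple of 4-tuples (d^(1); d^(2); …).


Barcode: M ≅ I[1,4]^3, I[2,2]. HN layers by μ_θ (3 steps, strictly decreasing):
  μ^(1)=41; μ^(2)=-11; μ^(3)=-24

((0, 0, 0, 3); (3, 3, 3, 0); (0, 1, 0, 0))


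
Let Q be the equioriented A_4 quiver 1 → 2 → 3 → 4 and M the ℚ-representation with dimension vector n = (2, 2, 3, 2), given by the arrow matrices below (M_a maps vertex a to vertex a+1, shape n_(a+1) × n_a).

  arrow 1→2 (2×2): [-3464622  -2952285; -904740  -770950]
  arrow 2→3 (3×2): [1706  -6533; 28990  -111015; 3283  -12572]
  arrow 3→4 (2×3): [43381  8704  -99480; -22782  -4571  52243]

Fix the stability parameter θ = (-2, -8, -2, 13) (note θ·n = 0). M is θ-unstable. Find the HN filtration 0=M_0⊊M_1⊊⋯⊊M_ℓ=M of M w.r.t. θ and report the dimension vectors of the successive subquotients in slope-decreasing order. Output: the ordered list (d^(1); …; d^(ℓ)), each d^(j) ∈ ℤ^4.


Via rank(M_{q-1}∘⋯∘M_p): M ≅ I[1,1], I[1,4], I[2,4], I[3,3].
μ_θ-semistable layers: μ^(1)=13; μ^(2)=-2; μ^(3)=-5; μ^(4)=-8

((0, 0, 0, 2); (1, 0, 3, 0); (1, 1, 0, 0); (0, 1, 0, 0))


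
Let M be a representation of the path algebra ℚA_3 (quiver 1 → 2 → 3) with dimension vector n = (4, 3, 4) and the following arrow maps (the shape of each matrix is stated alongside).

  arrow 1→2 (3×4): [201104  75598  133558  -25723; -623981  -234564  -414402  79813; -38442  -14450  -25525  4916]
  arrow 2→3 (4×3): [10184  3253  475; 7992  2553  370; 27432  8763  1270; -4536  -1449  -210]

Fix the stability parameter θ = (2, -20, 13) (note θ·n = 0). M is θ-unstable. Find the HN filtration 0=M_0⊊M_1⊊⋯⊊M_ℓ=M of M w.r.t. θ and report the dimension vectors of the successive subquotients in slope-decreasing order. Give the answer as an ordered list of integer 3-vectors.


Interval decomposition of M: I[1,1], I[1,2], I[1,3]^2, I[3,3]^2.
HN type (ℓ=3): μ^(1)=13; μ^(2)=2; μ^(3)=-9

((0, 0, 4); (1, 0, 0); (3, 3, 0))


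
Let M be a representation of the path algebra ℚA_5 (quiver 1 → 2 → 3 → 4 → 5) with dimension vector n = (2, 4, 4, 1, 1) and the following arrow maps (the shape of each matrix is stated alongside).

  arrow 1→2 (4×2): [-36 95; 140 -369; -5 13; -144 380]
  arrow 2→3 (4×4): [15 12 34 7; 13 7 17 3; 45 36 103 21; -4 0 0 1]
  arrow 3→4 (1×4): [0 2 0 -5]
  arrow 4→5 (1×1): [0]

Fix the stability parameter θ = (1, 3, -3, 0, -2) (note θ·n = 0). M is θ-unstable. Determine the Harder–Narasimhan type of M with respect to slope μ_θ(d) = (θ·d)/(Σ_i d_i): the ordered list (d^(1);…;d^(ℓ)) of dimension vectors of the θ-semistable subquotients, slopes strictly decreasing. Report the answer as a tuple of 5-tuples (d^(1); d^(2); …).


Interval decomposition of M: I[1,3], I[1,4], I[2,3]^2, I[5,5].
HN type (ℓ=4): μ^(1)=1/3; μ^(2)=1/4; μ^(3)=0; μ^(4)=-2

((1, 1, 1, 0, 0); (1, 1, 1, 1, 0); (0, 2, 2, 0, 0); (0, 0, 0, 0, 1))


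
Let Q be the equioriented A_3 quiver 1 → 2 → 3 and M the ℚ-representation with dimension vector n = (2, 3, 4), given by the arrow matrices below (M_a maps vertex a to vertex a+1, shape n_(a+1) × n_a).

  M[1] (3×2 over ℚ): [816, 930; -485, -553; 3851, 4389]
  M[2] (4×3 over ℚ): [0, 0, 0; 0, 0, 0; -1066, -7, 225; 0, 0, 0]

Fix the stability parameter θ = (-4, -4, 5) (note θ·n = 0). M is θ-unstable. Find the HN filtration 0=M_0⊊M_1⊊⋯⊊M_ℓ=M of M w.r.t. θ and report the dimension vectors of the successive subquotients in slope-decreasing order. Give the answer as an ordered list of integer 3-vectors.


Via rank(M_{q-1}∘⋯∘M_p): M ≅ I[1,2], I[1,3], I[2,2], I[3,3]^3.
μ_θ-semistable layers: μ^(1)=5; μ^(2)=-4

((0, 0, 4); (2, 3, 0))


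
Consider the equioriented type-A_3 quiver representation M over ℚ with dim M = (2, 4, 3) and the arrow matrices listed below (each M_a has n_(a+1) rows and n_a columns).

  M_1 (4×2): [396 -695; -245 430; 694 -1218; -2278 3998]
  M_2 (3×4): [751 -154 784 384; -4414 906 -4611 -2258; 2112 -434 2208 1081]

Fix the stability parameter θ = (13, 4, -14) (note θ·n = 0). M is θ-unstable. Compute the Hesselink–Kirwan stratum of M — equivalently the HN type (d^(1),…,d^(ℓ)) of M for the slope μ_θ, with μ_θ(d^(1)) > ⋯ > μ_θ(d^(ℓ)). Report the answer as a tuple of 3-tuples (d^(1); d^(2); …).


Barcode: M ≅ I[1,2], I[1,3], I[2,3]^2. HN layers by μ_θ (3 steps, strictly decreasing):
  μ^(1)=17/2; μ^(2)=1; μ^(3)=-5

((1, 1, 0); (1, 1, 1); (0, 2, 2))


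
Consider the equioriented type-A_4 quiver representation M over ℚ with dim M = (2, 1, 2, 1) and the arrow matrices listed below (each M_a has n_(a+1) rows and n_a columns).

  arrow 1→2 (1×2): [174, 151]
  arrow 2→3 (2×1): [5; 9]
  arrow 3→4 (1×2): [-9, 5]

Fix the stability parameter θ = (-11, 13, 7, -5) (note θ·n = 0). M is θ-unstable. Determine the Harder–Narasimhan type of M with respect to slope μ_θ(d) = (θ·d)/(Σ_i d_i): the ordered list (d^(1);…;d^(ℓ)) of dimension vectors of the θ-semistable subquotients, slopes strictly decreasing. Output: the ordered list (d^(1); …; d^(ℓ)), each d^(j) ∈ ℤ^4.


Via rank(M_{q-1}∘⋯∘M_p): M ≅ I[1,1], I[1,3], I[3,4].
μ_θ-semistable layers: μ^(1)=10; μ^(2)=1; μ^(3)=-11

((0, 1, 1, 0); (0, 0, 1, 1); (2, 0, 0, 0))


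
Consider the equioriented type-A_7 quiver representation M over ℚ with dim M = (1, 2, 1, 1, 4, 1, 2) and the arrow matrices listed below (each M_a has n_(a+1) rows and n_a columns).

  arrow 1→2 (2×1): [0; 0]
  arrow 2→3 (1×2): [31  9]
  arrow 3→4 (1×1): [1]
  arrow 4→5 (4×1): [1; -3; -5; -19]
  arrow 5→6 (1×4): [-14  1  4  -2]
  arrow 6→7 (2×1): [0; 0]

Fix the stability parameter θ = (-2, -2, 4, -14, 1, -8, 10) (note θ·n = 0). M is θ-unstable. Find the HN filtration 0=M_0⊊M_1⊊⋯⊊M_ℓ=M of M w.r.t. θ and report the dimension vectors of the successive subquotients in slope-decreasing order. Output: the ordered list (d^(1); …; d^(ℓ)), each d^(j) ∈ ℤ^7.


Via rank(M_{q-1}∘⋯∘M_p): M ≅ I[1,1], I[2,2], I[2,6], I[5,5]^3, I[7,7]^2.
μ_θ-semistable layers: μ^(1)=10; μ^(2)=1; μ^(3)=-2; μ^(4)=-7/2; μ^(5)=-4

((0, 0, 0, 0, 0, 0, 2); (0, 0, 0, 0, 3, 0, 0); (1, 1, 0, 0, 0, 0, 0); (0, 0, 0, 0, 1, 1, 0); (0, 1, 1, 1, 0, 0, 0))


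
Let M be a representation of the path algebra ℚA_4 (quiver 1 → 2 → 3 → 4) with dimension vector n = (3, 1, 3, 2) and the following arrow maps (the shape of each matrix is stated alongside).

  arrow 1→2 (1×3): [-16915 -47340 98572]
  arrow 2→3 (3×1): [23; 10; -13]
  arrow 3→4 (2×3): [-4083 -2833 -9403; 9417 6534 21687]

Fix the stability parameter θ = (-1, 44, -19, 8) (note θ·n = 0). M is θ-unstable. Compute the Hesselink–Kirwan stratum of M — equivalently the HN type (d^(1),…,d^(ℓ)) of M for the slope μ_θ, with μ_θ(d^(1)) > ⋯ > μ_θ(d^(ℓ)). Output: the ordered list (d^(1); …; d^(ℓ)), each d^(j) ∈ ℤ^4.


Interval decomposition of M: I[1,1]^2, I[1,3], I[3,4]^2.
HN type (ℓ=4): μ^(1)=25/2; μ^(2)=8; μ^(3)=-1; μ^(4)=-19

((0, 1, 1, 0); (0, 0, 0, 2); (3, 0, 0, 0); (0, 0, 2, 0))


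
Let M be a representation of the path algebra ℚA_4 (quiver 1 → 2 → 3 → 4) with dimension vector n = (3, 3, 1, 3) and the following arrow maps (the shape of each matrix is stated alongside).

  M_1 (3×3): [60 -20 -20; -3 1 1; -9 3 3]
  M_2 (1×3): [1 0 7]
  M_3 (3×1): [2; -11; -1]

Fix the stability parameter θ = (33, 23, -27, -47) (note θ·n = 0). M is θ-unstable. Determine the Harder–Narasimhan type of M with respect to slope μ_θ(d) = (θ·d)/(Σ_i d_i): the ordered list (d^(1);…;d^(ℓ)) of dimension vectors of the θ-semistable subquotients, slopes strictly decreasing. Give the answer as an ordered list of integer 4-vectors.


Via rank(M_{q-1}∘⋯∘M_p): M ≅ I[1,1]^2, I[1,4], I[2,2]^2, I[4,4]^2.
μ_θ-semistable layers: μ^(1)=33; μ^(2)=23; μ^(3)=-9/2; μ^(4)=-47

((2, 0, 0, 0); (0, 2, 0, 0); (1, 1, 1, 1); (0, 0, 0, 2))


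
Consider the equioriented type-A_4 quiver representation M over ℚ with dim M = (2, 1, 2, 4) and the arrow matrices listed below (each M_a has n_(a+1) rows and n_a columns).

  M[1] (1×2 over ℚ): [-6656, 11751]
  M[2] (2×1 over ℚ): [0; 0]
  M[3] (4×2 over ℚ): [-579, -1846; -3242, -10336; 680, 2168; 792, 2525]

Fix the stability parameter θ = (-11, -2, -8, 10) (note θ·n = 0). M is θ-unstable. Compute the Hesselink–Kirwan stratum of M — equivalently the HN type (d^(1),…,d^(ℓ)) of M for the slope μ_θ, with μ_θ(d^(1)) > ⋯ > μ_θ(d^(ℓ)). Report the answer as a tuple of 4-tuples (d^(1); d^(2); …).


Interval decomposition of M: I[1,1], I[1,2], I[3,4]^2, I[4,4]^2.
HN type (ℓ=4): μ^(1)=10; μ^(2)=-2; μ^(3)=-8; μ^(4)=-11

((0, 0, 0, 4); (0, 1, 0, 0); (0, 0, 2, 0); (2, 0, 0, 0))


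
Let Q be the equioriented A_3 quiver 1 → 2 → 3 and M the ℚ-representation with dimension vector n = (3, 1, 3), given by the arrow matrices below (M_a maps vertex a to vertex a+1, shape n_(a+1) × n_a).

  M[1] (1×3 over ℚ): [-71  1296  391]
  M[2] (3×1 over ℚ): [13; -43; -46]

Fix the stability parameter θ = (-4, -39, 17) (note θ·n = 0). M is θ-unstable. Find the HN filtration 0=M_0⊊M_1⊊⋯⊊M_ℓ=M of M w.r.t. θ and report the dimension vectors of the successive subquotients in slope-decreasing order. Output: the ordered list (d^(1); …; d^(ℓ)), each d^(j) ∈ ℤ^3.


Interval decomposition of M: I[1,1]^2, I[1,3], I[3,3]^2.
HN type (ℓ=3): μ^(1)=17; μ^(2)=-4; μ^(3)=-43/2

((0, 0, 3); (2, 0, 0); (1, 1, 0))


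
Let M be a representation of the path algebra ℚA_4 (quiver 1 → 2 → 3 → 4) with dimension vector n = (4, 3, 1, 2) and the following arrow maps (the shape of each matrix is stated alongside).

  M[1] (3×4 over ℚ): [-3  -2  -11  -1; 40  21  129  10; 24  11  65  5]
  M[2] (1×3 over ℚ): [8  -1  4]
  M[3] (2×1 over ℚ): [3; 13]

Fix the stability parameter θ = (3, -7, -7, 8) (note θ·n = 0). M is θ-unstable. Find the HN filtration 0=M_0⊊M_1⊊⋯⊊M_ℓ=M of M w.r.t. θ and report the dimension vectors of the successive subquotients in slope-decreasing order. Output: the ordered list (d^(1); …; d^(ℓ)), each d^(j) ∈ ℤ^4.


Interval decomposition of M: I[1,1], I[1,2]^2, I[1,4], I[4,4].
HN type (ℓ=4): μ^(1)=8; μ^(2)=3; μ^(3)=-2; μ^(4)=-11/3

((0, 0, 0, 2); (1, 0, 0, 0); (2, 2, 0, 0); (1, 1, 1, 0))


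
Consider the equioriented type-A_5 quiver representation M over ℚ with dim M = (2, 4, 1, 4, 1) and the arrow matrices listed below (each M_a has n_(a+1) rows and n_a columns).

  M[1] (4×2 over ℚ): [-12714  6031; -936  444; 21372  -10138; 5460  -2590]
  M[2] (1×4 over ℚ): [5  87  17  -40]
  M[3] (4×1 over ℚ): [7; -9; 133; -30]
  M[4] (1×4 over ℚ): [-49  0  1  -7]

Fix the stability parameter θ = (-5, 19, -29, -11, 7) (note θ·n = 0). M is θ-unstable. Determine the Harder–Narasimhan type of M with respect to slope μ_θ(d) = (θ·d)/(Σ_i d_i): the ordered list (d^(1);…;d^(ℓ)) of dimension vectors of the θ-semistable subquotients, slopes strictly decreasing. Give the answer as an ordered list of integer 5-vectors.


Via rank(M_{q-1}∘⋯∘M_p): M ≅ I[1,1], I[1,4], I[2,2]^3, I[4,4]^2, I[4,5].
μ_θ-semistable layers: μ^(1)=19; μ^(2)=7; μ^(3)=-5; μ^(4)=-13/2; μ^(5)=-11

((0, 3, 0, 0, 0); (0, 0, 0, 0, 1); (1, 0, 0, 0, 0); (1, 1, 1, 1, 0); (0, 0, 0, 3, 0))


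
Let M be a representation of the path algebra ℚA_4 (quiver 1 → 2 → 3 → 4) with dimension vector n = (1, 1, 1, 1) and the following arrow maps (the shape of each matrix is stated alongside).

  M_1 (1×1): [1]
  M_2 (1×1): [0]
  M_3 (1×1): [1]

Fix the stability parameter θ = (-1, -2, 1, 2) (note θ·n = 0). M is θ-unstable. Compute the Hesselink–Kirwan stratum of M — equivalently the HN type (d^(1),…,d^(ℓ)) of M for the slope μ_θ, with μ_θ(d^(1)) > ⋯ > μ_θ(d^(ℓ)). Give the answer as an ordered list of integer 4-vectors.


Interval decomposition of M: I[1,2], I[3,4].
HN type (ℓ=3): μ^(1)=2; μ^(2)=1; μ^(3)=-3/2

((0, 0, 0, 1); (0, 0, 1, 0); (1, 1, 0, 0))


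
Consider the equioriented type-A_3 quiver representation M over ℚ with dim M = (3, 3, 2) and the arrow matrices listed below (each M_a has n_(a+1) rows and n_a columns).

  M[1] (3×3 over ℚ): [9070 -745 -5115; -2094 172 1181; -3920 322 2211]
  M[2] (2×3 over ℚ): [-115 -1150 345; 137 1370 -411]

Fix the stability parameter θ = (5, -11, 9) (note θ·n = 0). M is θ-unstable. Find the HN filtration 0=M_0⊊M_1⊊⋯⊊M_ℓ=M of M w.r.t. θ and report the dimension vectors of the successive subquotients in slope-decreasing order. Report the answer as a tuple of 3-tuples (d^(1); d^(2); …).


Via rank(M_{q-1}∘⋯∘M_p): M ≅ I[1,2]^2, I[1,3], I[3,3].
μ_θ-semistable layers: μ^(1)=9; μ^(2)=-3

((0, 0, 2); (3, 3, 0))


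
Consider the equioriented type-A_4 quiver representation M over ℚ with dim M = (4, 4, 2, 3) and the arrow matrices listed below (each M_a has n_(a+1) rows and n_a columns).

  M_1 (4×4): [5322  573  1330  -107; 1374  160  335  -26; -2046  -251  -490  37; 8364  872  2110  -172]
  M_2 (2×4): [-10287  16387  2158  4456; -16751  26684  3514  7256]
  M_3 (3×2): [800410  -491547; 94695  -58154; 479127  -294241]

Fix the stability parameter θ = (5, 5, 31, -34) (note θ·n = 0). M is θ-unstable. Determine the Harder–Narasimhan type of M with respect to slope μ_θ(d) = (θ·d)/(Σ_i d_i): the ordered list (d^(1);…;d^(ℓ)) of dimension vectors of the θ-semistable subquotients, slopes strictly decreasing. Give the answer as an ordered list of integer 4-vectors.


Barcode: M ≅ I[1,1]^2, I[1,4]^2, I[2,2]^2, I[4,4]. HN layers by μ_θ (3 steps, strictly decreasing):
  μ^(1)=5; μ^(2)=7/4; μ^(3)=-34

((2, 2, 0, 0); (2, 2, 2, 2); (0, 0, 0, 1))


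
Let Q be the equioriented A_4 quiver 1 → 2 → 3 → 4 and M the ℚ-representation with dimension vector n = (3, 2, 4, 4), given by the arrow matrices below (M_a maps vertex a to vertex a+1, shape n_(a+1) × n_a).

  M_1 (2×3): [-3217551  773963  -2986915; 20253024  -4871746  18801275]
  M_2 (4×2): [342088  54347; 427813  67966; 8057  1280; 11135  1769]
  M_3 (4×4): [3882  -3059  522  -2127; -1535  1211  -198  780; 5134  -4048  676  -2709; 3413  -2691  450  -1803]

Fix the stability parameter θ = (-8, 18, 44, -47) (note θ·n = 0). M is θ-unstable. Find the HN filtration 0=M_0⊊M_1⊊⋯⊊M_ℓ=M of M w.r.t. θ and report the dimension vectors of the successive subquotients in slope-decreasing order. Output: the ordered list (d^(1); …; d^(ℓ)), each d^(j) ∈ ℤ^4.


Via rank(M_{q-1}∘⋯∘M_p): M ≅ I[1,1], I[1,4]^2, I[3,3], I[3,4], I[4,4].
μ_θ-semistable layers: μ^(1)=44; μ^(2)=5; μ^(3)=-3/2; μ^(4)=-8; μ^(5)=-47

((0, 0, 1, 0); (0, 2, 2, 2); (0, 0, 1, 1); (3, 0, 0, 0); (0, 0, 0, 1))


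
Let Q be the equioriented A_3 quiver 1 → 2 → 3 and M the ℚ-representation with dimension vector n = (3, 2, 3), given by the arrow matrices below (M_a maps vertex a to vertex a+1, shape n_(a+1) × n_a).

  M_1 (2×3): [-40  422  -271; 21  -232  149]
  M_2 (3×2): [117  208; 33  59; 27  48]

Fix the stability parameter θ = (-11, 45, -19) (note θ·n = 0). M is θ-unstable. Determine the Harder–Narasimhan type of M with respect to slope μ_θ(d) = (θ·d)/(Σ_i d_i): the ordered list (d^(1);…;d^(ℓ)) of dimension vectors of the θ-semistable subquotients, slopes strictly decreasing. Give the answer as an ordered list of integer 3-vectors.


Barcode: M ≅ I[1,1], I[1,3]^2, I[3,3]. HN layers by μ_θ (3 steps, strictly decreasing):
  μ^(1)=13; μ^(2)=-11; μ^(3)=-19

((0, 2, 2); (3, 0, 0); (0, 0, 1))


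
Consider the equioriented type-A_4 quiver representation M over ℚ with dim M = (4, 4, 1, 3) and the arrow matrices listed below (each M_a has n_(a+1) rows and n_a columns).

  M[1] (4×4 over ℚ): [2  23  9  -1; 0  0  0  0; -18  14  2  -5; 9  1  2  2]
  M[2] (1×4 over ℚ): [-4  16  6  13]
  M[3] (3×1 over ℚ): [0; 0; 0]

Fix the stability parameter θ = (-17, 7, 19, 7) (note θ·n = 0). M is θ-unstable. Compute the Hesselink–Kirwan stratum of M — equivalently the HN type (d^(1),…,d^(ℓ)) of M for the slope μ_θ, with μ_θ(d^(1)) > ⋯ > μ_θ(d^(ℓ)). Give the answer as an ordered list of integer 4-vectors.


Via rank(M_{q-1}∘⋯∘M_p): M ≅ I[1,1], I[1,2]^2, I[1,3], I[2,2], I[4,4]^3.
μ_θ-semistable layers: μ^(1)=19; μ^(2)=7; μ^(3)=-17

((0, 0, 1, 0); (0, 4, 0, 3); (4, 0, 0, 0))


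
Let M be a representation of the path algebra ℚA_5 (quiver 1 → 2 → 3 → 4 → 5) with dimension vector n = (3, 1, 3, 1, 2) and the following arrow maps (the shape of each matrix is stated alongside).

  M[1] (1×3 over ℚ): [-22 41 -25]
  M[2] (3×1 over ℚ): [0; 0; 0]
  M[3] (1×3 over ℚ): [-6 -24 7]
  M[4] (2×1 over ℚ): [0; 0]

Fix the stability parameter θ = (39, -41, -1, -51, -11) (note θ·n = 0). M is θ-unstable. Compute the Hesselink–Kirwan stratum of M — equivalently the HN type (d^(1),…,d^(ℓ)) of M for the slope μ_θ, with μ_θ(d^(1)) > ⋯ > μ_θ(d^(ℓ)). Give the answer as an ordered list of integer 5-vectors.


Interval decomposition of M: I[1,1]^2, I[1,2], I[3,3]^2, I[3,4], I[5,5]^2.
HN type (ℓ=4): μ^(1)=39; μ^(2)=-1; μ^(3)=-11; μ^(4)=-26

((2, 0, 0, 0, 0); (1, 1, 2, 0, 0); (0, 0, 0, 0, 2); (0, 0, 1, 1, 0))


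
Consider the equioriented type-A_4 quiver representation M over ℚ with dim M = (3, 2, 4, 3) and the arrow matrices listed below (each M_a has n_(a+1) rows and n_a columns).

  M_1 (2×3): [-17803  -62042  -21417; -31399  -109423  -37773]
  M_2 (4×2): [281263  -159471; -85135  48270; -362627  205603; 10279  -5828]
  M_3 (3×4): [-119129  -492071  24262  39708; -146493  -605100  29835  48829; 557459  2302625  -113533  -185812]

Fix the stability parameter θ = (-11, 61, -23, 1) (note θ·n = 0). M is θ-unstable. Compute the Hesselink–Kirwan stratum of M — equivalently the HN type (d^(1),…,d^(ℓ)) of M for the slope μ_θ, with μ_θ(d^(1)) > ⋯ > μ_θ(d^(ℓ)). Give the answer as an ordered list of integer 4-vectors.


Interval decomposition of M: I[1,1], I[1,4]^2, I[3,3], I[3,4].
HN type (ℓ=4): μ^(1)=13; μ^(2)=1; μ^(3)=-11; μ^(4)=-23

((0, 2, 2, 2); (0, 0, 0, 1); (3, 0, 0, 0); (0, 0, 2, 0))


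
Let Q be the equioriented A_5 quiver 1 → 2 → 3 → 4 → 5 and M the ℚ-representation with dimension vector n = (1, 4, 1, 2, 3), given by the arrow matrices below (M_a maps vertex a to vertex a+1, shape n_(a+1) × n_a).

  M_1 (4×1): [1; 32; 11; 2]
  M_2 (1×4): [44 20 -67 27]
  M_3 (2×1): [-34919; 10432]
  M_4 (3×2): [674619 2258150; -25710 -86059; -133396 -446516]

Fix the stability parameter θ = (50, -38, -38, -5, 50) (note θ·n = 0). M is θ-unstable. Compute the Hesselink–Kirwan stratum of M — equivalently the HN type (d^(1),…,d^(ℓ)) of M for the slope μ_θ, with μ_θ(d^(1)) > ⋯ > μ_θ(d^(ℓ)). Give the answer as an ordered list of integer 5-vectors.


Barcode: M ≅ I[1,5], I[2,2]^3, I[4,5], I[5,5]. HN layers by μ_θ (4 steps, strictly decreasing):
  μ^(1)=50; μ^(2)=-5; μ^(3)=-26/3; μ^(4)=-38

((0, 0, 0, 0, 3); (0, 0, 0, 2, 0); (1, 1, 1, 0, 0); (0, 3, 0, 0, 0))


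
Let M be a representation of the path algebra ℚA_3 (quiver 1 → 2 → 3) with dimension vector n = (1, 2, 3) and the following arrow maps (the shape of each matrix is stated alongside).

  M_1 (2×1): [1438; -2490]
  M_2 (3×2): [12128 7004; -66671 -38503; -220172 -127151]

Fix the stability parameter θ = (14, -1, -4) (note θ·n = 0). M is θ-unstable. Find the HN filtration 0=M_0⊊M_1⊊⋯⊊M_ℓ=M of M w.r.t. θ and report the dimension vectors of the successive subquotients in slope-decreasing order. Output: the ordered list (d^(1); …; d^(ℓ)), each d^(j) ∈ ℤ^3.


Interval decomposition of M: I[1,3], I[2,3], I[3,3].
HN type (ℓ=3): μ^(1)=3; μ^(2)=-5/2; μ^(3)=-4

((1, 1, 1); (0, 1, 1); (0, 0, 1))


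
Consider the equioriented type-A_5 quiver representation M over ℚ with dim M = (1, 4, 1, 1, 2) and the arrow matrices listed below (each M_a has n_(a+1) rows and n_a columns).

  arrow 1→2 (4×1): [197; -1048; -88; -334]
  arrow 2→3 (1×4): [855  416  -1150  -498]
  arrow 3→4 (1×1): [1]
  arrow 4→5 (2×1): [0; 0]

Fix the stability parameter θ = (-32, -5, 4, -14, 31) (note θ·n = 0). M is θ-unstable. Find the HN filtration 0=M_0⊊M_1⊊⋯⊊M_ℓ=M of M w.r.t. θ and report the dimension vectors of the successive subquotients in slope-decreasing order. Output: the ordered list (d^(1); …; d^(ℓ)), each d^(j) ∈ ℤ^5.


Via rank(M_{q-1}∘⋯∘M_p): M ≅ I[1,4], I[2,2]^3, I[5,5]^2.
μ_θ-semistable layers: μ^(1)=31; μ^(2)=-5; μ^(3)=-32

((0, 0, 0, 0, 2); (0, 4, 1, 1, 0); (1, 0, 0, 0, 0))


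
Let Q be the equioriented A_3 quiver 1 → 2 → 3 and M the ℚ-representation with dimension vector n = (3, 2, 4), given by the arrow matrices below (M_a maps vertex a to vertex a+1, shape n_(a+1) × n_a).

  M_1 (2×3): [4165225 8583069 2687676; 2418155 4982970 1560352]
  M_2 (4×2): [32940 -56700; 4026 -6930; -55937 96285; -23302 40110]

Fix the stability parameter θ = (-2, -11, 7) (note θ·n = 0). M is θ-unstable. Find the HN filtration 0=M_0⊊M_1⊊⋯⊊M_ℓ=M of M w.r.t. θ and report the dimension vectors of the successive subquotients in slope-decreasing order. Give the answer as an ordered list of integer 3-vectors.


Via rank(M_{q-1}∘⋯∘M_p): M ≅ I[1,1], I[1,2], I[1,3], I[3,3]^3.
μ_θ-semistable layers: μ^(1)=7; μ^(2)=-2; μ^(3)=-13/2

((0, 0, 4); (1, 0, 0); (2, 2, 0))


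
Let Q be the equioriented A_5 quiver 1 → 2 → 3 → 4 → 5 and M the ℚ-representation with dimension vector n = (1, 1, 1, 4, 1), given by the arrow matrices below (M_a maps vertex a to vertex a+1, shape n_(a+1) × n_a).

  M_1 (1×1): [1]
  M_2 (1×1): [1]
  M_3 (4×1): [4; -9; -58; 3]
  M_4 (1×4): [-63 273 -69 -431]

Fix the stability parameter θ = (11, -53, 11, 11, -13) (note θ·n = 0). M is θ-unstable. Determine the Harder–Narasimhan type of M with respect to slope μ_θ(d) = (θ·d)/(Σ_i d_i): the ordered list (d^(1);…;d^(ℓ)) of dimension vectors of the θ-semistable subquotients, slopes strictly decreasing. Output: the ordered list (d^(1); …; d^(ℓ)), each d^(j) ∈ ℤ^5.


Barcode: M ≅ I[1,4], I[4,4]^2, I[4,5]. HN layers by μ_θ (3 steps, strictly decreasing):
  μ^(1)=11; μ^(2)=-1; μ^(3)=-21

((0, 0, 1, 3, 0); (0, 0, 0, 1, 1); (1, 1, 0, 0, 0))


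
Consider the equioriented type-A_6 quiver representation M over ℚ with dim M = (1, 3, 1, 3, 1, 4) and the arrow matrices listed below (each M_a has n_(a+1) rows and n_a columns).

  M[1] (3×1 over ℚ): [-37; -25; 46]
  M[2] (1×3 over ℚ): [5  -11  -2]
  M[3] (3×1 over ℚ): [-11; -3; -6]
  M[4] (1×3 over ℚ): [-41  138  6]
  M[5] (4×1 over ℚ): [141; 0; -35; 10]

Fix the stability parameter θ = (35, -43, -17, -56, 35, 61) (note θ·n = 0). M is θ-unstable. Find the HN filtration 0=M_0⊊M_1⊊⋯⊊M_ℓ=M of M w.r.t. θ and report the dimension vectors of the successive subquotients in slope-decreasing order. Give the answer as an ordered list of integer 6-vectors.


Barcode: M ≅ I[1,6], I[2,2]^2, I[4,4]^2, I[6,6]^3. HN layers by μ_θ (5 steps, strictly decreasing):
  μ^(1)=61; μ^(2)=35; μ^(3)=-81/4; μ^(4)=-43; μ^(5)=-56

((0, 0, 0, 0, 0, 4); (0, 0, 0, 0, 1, 0); (1, 1, 1, 1, 0, 0); (0, 2, 0, 0, 0, 0); (0, 0, 0, 2, 0, 0))


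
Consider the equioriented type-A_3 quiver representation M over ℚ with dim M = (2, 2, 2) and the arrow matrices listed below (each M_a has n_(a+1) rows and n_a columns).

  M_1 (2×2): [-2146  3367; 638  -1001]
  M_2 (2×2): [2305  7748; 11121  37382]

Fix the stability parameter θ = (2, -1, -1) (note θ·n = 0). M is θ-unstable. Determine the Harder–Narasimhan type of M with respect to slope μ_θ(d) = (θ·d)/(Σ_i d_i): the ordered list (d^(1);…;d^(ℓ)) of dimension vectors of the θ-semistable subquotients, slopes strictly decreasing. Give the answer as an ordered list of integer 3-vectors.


Via rank(M_{q-1}∘⋯∘M_p): M ≅ I[1,1], I[1,3], I[2,3].
μ_θ-semistable layers: μ^(1)=2; μ^(2)=0; μ^(3)=-1

((1, 0, 0); (1, 1, 1); (0, 1, 1))
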